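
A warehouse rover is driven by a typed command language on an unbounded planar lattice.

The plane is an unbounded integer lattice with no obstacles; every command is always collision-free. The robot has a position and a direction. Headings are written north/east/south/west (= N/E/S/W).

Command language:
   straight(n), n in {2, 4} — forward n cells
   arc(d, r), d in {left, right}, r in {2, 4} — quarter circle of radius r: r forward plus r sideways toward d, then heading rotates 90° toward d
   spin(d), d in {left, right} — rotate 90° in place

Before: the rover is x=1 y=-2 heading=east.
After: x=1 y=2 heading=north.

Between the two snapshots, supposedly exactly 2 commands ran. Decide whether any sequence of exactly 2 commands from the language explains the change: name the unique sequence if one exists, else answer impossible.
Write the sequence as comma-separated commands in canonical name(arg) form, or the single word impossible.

key: cell and facing (now N) both changed — the 2 commands mix motion and turning
begin: x=1 y=-2 heading=east
1. spin(left) → x=1 y=-2 heading=north
2. straight(4) → x=1 y=2 heading=north
all 64 alternatives checked — unique.

spin(left), straight(4)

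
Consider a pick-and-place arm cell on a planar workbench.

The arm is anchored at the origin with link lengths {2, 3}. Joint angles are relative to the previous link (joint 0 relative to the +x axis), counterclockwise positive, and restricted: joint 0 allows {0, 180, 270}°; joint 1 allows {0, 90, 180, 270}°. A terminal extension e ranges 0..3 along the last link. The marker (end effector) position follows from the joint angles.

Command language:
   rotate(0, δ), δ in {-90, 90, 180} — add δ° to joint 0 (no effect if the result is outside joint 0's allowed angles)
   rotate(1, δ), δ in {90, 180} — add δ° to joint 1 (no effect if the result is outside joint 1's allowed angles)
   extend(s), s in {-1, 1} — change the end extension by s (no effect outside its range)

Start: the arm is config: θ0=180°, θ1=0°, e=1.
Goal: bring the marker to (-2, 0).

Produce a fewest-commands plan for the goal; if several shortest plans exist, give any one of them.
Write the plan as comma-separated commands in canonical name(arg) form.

initial: config: θ0=180°, θ1=0°, e=1
1. rotate(1, 180) → config: θ0=180°, θ1=180°, e=1
2. rotate(0, 180) → config: θ0=0°, θ1=180°, e=1
nothing shorter than 2 reaches the goal.

rotate(1, 180), rotate(0, 180)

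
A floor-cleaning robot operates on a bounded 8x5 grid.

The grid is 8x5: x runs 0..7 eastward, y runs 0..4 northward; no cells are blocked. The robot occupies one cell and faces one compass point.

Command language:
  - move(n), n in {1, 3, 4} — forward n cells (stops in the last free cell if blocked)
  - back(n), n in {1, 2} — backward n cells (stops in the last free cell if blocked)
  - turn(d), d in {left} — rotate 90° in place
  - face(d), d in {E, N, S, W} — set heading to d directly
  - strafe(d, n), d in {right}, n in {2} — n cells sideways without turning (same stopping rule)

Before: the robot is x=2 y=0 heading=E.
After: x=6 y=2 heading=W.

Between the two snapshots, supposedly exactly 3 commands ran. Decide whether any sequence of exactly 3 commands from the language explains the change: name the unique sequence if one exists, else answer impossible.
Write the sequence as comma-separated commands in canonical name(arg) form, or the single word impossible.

key: running strafe(right, 2) before move(4) would end elsewhere — order is forced
start: x=2 y=0 heading=E
t=1 move(4) ⇒ x=6 y=0 heading=E
t=2 face(W) ⇒ x=6 y=0 heading=W
t=3 strafe(right, 2) ⇒ x=6 y=2 heading=W
no other 3-command option fits: unique.

move(4), face(W), strafe(right, 2)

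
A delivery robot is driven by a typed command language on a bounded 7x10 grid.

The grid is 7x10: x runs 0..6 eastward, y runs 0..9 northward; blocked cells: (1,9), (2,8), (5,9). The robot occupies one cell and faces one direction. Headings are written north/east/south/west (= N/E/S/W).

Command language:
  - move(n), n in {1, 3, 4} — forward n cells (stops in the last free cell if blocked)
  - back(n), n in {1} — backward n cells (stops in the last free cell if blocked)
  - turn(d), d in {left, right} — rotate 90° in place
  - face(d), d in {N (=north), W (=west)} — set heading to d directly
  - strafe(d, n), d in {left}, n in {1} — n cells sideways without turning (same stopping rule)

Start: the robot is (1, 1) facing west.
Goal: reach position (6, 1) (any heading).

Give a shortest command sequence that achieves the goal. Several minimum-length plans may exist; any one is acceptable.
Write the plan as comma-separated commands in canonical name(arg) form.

turn(left), turn(left), move(3), move(3)

begin: (1, 1) facing west
1. turn(left) → (1, 1) facing south
2. turn(left) → (1, 1) facing east
3. move(3) → (4, 1) facing east
4. move(3) → (6, 1) facing east
nothing shorter than 4 reaches the goal.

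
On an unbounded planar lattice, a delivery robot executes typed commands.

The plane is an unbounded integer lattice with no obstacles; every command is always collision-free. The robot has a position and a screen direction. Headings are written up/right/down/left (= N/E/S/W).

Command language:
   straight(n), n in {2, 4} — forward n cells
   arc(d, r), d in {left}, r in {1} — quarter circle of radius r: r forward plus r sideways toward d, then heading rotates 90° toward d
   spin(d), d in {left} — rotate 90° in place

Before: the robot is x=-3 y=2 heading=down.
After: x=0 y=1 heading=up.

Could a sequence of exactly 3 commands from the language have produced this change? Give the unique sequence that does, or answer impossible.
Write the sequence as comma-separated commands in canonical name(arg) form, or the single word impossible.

key: cell and facing (now N) both changed — the 3 commands mix motion and turning
start: x=-3 y=2 heading=down
step 1 (arc(left, 1)): x=-2 y=1 heading=right
step 2 (straight(2)): x=0 y=1 heading=right
step 3 (spin(left)): x=0 y=1 heading=up
no rival 3-sequence matches.

arc(left, 1), straight(2), spin(left)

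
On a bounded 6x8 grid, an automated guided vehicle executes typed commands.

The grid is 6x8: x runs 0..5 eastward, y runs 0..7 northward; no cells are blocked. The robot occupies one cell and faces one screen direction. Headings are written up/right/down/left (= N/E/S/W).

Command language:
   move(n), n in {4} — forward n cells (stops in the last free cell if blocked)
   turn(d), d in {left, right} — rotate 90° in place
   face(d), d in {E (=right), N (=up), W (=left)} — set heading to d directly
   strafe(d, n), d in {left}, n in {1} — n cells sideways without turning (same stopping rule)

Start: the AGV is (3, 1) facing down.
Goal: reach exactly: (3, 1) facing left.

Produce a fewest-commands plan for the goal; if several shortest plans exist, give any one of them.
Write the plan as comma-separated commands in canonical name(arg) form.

t0: (3, 1) facing down
[1] after face(W): (3, 1) facing left
no 0-step plan works, so 1 is optimal.

face(W)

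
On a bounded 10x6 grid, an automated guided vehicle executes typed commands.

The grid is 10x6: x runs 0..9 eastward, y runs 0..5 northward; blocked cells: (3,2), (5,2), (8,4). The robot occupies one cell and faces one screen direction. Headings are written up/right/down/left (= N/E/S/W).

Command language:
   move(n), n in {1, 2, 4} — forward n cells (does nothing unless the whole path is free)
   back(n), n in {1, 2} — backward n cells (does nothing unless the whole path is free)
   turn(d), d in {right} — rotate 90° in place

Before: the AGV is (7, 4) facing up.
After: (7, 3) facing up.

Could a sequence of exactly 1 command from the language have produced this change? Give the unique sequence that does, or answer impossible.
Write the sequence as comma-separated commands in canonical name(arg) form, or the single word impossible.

key: still facing N — the one step turns nothing
start: (7, 4) facing up
step 1 (back(1)): (7, 3) facing up
no rival 1-sequence matches.

back(1)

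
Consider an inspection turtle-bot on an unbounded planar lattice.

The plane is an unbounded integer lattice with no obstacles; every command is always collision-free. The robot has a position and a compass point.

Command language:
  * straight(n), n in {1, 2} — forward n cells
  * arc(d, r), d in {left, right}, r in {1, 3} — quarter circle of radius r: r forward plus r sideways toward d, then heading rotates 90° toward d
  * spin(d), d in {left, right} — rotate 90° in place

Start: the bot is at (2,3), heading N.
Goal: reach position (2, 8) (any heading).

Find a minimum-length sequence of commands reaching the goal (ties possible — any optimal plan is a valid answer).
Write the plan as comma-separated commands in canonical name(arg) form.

begin: at (2,3), heading N
t=1 straight(1) ⇒ at (2,4), heading N
t=2 straight(2) ⇒ at (2,6), heading N
t=3 straight(2) ⇒ at (2,8), heading N
no 2-step plan works, so 3 is optimal.

straight(1), straight(2), straight(2)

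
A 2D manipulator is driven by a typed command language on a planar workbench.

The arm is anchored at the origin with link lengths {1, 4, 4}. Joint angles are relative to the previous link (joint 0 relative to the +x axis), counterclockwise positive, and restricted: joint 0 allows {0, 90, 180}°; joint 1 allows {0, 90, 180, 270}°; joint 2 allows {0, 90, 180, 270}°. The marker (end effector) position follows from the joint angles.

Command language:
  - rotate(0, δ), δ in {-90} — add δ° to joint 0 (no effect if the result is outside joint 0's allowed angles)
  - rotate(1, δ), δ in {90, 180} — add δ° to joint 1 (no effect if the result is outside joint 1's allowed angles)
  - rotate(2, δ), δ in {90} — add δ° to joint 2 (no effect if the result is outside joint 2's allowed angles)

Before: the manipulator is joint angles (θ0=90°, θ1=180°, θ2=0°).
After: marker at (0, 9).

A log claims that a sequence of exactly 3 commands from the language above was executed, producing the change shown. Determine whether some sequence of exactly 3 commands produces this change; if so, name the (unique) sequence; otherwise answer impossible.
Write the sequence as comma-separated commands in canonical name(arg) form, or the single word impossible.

from: joint angles (θ0=90°, θ1=180°, θ2=0°)
1. rotate(1, 180) → joint angles (θ0=90°, θ1=0°, θ2=0°)
2. rotate(1, 180) → joint angles (θ0=90°, θ1=180°, θ2=0°)
3. rotate(1, 180) → joint angles (θ0=90°, θ1=0°, θ2=0°)
all 64 alternatives checked — unique.

rotate(1, 180), rotate(1, 180), rotate(1, 180)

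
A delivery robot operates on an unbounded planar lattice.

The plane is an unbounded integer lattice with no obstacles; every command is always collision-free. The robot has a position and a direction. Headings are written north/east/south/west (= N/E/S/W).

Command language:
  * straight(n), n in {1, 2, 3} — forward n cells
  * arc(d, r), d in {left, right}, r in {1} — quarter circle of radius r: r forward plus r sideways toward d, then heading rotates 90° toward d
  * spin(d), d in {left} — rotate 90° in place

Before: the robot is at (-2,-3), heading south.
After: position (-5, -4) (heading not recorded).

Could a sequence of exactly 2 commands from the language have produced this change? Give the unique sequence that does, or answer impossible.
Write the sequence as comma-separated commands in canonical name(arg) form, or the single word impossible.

key: running straight(2) before arc(right, 1) would end elsewhere — order is forced
t0: at (-2,-3), heading south
1. arc(right, 1) → at (-3,-4), heading west
2. straight(2) → at (-5,-4), heading west
uniquely the one of 36 2-step routes that fits.

arc(right, 1), straight(2)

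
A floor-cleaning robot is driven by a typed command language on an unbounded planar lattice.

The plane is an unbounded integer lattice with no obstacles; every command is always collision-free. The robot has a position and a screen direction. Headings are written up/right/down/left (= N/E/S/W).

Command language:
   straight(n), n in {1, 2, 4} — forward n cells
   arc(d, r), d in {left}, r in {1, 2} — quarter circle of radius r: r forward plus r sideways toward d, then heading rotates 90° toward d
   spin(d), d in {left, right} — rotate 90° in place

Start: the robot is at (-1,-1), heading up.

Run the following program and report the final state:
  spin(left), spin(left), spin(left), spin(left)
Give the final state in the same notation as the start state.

t0: at (-1,-1), heading up
t=1 spin(left) ⇒ at (-1,-1), heading left
t=2 spin(left) ⇒ at (-1,-1), heading down
t=3 spin(left) ⇒ at (-1,-1), heading right
t=4 spin(left) ⇒ at (-1,-1), heading up

at (-1,-1), heading up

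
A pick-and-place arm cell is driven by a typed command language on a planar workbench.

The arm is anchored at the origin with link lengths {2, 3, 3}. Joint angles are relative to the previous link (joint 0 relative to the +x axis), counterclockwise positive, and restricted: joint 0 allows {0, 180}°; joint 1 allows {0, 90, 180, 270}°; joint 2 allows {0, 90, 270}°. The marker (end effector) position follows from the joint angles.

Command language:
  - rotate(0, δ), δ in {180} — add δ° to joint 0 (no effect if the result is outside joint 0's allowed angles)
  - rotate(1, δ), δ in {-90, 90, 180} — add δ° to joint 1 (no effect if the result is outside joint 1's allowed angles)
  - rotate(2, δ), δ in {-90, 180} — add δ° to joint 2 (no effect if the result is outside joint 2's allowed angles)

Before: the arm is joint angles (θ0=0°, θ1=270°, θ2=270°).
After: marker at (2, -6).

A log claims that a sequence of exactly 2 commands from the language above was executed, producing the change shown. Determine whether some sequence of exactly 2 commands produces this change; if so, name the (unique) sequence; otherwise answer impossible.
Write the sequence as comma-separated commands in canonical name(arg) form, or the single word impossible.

key: order matters: swapping rotate(2, 180) and rotate(2, -90) lands elsewhere
begin: joint angles (θ0=0°, θ1=270°, θ2=270°)
[1] after rotate(2, 180): joint angles (θ0=0°, θ1=270°, θ2=90°)
[2] after rotate(2, -90): joint angles (θ0=0°, θ1=270°, θ2=0°)
no other 2-command option fits: unique.

rotate(2, 180), rotate(2, -90)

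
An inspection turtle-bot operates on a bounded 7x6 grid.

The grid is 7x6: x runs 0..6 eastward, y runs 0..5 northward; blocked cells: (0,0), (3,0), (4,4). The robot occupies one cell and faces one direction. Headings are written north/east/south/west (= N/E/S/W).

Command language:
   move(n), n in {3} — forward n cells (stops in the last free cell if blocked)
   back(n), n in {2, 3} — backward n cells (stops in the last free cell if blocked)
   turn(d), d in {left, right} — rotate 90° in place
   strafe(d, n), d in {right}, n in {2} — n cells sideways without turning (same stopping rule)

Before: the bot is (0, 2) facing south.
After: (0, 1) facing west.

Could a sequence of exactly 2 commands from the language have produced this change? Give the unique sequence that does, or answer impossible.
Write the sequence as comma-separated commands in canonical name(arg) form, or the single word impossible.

move(3), turn(right)

key: cell and facing (now W) both changed — the 2 commands mix motion and turning
from: (0, 2) facing south
t=1 move(3) ⇒ (0, 1) facing south
t=2 turn(right) ⇒ (0, 1) facing west
all 36 alternatives checked — unique.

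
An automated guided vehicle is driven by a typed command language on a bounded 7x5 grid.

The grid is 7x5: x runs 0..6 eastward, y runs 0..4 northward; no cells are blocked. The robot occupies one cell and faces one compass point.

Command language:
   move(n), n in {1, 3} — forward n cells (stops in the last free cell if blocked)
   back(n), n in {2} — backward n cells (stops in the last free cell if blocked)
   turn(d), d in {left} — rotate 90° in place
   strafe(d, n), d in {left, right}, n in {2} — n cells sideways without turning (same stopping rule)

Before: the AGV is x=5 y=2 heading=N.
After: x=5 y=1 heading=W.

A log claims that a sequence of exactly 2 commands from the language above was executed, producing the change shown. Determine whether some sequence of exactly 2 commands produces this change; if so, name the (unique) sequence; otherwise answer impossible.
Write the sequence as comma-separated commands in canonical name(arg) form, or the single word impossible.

impossible

no 2-step route produces this change.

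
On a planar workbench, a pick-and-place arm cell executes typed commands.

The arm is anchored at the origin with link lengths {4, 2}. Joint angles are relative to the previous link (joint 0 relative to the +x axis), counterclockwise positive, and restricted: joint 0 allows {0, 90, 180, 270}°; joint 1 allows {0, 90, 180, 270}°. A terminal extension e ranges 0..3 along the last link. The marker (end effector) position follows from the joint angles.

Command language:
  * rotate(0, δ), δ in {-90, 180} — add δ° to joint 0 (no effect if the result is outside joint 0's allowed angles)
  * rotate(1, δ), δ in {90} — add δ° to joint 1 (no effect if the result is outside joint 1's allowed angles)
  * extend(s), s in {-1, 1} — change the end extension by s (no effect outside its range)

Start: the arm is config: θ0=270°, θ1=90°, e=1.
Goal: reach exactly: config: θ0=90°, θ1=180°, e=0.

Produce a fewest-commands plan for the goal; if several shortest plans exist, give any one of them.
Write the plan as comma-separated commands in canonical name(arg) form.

initial: config: θ0=270°, θ1=90°, e=1
[1] after extend(-1): config: θ0=270°, θ1=90°, e=0
[2] after rotate(0, 180): config: θ0=90°, θ1=90°, e=0
[3] after rotate(1, 90): config: θ0=90°, θ1=180°, e=0
no 2-step plan works, so 3 is optimal.

extend(-1), rotate(0, 180), rotate(1, 90)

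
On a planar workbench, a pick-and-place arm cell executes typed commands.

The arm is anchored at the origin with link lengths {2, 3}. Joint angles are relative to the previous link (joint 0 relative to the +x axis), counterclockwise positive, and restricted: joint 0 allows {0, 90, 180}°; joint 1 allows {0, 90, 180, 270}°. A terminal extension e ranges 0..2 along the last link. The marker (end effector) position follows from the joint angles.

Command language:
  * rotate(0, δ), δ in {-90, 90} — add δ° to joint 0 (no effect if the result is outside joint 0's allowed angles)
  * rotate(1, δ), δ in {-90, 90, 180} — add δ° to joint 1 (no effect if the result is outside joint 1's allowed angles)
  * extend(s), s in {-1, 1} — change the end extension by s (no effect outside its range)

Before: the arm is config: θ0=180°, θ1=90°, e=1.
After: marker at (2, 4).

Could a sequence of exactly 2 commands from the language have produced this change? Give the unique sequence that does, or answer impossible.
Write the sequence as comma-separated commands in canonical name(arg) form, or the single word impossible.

t0: config: θ0=180°, θ1=90°, e=1
t=1 rotate(0, -90) ⇒ config: θ0=90°, θ1=90°, e=1
t=2 rotate(0, -90) ⇒ config: θ0=0°, θ1=90°, e=1
no rival 2-sequence matches.

rotate(0, -90), rotate(0, -90)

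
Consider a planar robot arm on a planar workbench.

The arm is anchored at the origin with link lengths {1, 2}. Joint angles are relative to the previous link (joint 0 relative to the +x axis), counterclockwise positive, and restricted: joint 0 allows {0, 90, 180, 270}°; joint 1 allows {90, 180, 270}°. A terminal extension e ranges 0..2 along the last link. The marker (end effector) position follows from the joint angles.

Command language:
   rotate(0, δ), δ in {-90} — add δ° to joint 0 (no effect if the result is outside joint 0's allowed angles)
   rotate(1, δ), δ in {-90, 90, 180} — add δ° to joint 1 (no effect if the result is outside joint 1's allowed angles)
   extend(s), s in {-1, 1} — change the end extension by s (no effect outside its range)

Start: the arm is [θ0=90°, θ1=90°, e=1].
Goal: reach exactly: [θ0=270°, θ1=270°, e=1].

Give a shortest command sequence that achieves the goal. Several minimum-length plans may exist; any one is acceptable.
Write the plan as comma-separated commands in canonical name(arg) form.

rotate(0, -90), rotate(0, -90), rotate(1, 180)

from: [θ0=90°, θ1=90°, e=1]
t=1 rotate(0, -90) ⇒ [θ0=0°, θ1=90°, e=1]
t=2 rotate(0, -90) ⇒ [θ0=270°, θ1=90°, e=1]
t=3 rotate(1, 180) ⇒ [θ0=270°, θ1=270°, e=1]
minimal: 3 command(s), checked below 3.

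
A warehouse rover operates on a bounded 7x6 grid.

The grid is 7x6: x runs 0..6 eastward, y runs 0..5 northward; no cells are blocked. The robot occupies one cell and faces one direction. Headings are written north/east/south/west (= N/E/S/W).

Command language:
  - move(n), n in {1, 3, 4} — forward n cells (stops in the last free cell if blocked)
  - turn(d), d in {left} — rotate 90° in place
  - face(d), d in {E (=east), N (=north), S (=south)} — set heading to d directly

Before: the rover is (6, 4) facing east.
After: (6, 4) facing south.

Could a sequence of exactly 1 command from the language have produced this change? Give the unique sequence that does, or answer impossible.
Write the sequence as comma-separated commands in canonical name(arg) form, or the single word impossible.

face(S)

key: parked at (6,4) the whole time — nothing moves the robot
begin: (6, 4) facing east
[1] after face(S): (6, 4) facing south
uniquely the one of 7 1-step routes that fits.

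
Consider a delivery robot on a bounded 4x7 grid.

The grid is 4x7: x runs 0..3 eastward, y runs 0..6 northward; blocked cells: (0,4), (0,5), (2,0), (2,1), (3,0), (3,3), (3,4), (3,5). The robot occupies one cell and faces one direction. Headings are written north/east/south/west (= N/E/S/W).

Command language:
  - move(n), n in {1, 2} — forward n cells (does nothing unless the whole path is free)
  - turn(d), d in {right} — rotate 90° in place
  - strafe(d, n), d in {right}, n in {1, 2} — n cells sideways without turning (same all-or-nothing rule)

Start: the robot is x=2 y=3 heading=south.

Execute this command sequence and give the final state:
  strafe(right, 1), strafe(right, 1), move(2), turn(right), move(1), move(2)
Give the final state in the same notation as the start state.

t0: x=2 y=3 heading=south
1. strafe(right, 1) → x=1 y=3 heading=south
2. strafe(right, 1) → x=0 y=3 heading=south
3. move(2) → x=0 y=1 heading=south
4. turn(right) → x=0 y=1 heading=west
5. move(1) → x=0 y=1 heading=west
6. move(2) → x=0 y=1 heading=west

x=0 y=1 heading=west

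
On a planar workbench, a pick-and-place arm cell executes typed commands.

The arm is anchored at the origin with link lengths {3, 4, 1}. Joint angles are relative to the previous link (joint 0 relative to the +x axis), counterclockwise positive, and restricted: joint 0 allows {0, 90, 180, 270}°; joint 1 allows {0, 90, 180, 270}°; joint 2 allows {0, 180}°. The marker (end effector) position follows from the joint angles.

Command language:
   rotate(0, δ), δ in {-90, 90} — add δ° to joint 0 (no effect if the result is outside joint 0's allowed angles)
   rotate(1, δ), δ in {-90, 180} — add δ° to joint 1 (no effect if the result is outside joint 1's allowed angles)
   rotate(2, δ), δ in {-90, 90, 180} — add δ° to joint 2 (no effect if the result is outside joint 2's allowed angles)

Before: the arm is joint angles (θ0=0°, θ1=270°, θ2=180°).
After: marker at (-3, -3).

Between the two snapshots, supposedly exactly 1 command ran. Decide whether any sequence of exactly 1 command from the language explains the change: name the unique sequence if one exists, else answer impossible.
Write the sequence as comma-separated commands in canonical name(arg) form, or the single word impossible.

start: joint angles (θ0=0°, θ1=270°, θ2=180°)
[1] after rotate(0, -90): joint angles (θ0=270°, θ1=270°, θ2=180°)
no other 1-command option fits: unique.

rotate(0, -90)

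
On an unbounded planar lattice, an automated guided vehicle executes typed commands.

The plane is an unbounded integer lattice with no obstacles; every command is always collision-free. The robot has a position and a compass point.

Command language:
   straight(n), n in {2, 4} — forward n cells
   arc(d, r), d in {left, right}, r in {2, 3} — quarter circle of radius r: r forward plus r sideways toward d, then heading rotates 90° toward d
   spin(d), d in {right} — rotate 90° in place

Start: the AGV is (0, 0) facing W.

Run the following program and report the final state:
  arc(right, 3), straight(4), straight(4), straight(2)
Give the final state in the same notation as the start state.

(-3, 13) facing N

begin: (0, 0) facing W
1. arc(right, 3) → (-3, 3) facing N
2. straight(4) → (-3, 7) facing N
3. straight(4) → (-3, 11) facing N
4. straight(2) → (-3, 13) facing N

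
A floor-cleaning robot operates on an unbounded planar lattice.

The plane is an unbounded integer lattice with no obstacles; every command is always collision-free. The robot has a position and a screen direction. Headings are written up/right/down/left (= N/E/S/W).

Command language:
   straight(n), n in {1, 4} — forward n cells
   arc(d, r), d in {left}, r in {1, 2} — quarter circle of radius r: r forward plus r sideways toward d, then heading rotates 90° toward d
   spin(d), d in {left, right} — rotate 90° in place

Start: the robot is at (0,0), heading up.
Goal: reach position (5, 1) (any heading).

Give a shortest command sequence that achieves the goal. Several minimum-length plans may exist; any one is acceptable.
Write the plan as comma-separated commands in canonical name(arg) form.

spin(right), straight(4), arc(left, 1)

start: at (0,0), heading up
1. spin(right) → at (0,0), heading right
2. straight(4) → at (4,0), heading right
3. arc(left, 1) → at (5,1), heading up
minimal: 3 command(s), checked below 3.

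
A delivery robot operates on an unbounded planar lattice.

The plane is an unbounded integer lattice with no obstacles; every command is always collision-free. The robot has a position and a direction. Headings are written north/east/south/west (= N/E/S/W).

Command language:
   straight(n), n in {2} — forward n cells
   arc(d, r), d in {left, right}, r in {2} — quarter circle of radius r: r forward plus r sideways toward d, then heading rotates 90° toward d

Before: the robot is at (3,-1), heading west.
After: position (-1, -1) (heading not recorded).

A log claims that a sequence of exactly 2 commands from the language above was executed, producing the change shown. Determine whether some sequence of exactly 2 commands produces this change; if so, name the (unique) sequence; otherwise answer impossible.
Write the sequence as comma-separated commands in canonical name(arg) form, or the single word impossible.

straight(2), straight(2)

begin: at (3,-1), heading west
step 1 (straight(2)): at (1,-1), heading west
step 2 (straight(2)): at (-1,-1), heading west
uniquely the one of 9 2-step routes that fits.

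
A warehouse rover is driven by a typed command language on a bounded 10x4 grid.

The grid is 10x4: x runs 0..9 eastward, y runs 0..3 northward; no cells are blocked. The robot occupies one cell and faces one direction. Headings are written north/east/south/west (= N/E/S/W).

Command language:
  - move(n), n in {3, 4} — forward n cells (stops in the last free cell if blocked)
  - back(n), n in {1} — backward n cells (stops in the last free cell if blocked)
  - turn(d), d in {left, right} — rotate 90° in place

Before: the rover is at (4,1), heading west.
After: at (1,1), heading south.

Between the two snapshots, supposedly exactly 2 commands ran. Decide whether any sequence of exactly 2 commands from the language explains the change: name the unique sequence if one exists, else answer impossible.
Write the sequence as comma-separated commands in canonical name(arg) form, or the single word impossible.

key: running turn(left) before move(3) would end elsewhere — order is forced
t0: at (4,1), heading west
step 1 (move(3)): at (1,1), heading west
step 2 (turn(left)): at (1,1), heading south
no rival 2-sequence matches.

move(3), turn(left)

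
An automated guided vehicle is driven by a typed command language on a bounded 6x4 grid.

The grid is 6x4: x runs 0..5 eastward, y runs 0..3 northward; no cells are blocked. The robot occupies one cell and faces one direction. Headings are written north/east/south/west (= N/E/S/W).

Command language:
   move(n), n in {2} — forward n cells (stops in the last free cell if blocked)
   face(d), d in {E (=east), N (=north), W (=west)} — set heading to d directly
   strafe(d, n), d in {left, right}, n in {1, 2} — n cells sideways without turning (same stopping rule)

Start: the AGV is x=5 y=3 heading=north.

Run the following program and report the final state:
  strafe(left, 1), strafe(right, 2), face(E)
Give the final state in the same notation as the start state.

from: x=5 y=3 heading=north
t=1 strafe(left, 1) ⇒ x=4 y=3 heading=north
t=2 strafe(right, 2) ⇒ x=5 y=3 heading=north
t=3 face(E) ⇒ x=5 y=3 heading=east

x=5 y=3 heading=east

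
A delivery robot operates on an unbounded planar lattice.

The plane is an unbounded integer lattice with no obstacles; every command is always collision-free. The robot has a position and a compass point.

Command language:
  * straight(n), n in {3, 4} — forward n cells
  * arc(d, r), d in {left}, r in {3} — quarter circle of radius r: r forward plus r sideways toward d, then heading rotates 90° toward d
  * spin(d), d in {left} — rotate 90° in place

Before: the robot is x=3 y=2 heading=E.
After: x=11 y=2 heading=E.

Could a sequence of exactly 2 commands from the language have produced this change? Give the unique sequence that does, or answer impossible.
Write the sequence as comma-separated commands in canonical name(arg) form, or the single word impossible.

straight(4), straight(4)

key: still facing E at the end — nothing in the sequence rotates
from: x=3 y=2 heading=E
t=1 straight(4) ⇒ x=7 y=2 heading=E
t=2 straight(4) ⇒ x=11 y=2 heading=E
all 16 alternatives checked — unique.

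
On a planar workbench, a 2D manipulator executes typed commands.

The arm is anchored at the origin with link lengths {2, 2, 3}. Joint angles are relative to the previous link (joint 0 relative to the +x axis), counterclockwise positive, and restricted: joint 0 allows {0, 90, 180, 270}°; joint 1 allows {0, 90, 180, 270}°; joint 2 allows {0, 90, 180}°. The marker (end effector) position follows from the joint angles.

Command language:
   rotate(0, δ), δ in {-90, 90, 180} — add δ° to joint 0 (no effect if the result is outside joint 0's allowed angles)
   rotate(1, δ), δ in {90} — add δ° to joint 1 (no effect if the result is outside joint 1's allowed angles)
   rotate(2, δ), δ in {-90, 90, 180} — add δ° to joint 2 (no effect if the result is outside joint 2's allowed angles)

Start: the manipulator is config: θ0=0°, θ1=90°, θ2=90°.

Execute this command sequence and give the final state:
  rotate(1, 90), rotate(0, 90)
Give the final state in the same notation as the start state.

initial: config: θ0=0°, θ1=90°, θ2=90°
t=1 rotate(1, 90) ⇒ config: θ0=0°, θ1=180°, θ2=90°
t=2 rotate(0, 90) ⇒ config: θ0=90°, θ1=180°, θ2=90°

config: θ0=90°, θ1=180°, θ2=90°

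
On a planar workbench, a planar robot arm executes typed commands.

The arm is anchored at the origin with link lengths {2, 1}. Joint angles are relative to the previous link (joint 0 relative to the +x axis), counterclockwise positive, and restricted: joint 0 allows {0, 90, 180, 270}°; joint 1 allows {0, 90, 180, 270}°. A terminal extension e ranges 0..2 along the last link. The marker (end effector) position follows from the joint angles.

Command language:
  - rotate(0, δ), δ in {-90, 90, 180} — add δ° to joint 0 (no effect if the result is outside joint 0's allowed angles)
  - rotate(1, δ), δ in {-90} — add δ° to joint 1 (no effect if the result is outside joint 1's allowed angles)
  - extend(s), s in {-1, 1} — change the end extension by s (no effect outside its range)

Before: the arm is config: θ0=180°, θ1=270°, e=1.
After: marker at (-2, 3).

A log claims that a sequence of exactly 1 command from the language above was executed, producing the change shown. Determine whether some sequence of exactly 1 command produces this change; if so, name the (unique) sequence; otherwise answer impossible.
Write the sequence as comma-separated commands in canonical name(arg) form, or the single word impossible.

extend(1)

start: config: θ0=180°, θ1=270°, e=1
step 1 (extend(1)): config: θ0=180°, θ1=270°, e=2
all 6 alternatives checked — unique.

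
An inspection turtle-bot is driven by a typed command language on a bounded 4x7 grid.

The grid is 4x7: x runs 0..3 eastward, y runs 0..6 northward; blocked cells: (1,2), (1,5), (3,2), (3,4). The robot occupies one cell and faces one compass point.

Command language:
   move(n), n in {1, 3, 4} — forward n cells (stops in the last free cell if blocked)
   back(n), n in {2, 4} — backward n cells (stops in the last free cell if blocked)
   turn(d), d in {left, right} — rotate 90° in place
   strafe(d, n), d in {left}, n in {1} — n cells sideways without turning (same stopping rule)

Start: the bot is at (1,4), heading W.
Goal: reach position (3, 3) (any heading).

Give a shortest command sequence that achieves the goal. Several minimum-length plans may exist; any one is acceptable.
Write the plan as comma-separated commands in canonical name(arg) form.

strafe(left, 1), back(2)

initial: at (1,4), heading W
t=1 strafe(left, 1) ⇒ at (1,3), heading W
t=2 back(2) ⇒ at (3,3), heading W
no 1-step plan works, so 2 is optimal.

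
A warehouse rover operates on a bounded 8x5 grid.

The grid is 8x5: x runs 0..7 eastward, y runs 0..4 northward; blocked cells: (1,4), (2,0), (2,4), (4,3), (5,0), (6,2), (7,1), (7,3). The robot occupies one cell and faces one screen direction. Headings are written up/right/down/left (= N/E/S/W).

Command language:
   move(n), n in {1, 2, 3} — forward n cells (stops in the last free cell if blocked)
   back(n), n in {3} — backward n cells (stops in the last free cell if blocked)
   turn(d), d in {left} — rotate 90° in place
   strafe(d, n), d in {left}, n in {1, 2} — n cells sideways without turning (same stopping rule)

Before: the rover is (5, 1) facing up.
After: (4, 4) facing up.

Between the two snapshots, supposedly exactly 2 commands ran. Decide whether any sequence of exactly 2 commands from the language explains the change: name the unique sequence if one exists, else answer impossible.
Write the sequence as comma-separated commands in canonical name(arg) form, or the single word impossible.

key: running strafe(left, 1) before move(3) would end elsewhere — order is forced
start: (5, 1) facing up
step 1 (move(3)): (5, 4) facing up
step 2 (strafe(left, 1)): (4, 4) facing up
no rival 2-sequence matches.

move(3), strafe(left, 1)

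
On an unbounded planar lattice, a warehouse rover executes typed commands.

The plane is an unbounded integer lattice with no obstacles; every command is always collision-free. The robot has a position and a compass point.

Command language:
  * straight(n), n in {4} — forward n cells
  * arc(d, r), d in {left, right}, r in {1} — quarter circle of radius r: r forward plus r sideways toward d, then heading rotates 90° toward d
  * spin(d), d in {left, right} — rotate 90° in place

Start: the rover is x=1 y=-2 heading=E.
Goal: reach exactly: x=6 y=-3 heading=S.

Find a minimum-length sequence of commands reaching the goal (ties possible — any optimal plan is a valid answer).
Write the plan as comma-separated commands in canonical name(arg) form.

straight(4), arc(right, 1)

start: x=1 y=-2 heading=E
step 1 (straight(4)): x=5 y=-2 heading=E
step 2 (arc(right, 1)): x=6 y=-3 heading=S
nothing shorter than 2 reaches the goal.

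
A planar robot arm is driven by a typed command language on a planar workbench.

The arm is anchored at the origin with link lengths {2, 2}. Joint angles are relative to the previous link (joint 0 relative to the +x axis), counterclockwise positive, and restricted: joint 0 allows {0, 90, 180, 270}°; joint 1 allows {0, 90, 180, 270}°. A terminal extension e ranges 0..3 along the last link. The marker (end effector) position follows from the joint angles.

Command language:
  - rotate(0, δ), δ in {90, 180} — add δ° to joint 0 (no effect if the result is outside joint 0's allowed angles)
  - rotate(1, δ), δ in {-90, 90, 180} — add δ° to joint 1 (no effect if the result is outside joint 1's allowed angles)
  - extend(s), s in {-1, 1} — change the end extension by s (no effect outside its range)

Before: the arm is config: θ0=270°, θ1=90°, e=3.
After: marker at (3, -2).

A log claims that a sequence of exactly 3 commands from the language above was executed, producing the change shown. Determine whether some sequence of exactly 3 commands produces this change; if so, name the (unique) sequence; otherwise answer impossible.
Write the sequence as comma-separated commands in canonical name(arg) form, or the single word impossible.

extend(1), extend(-1), extend(-1)

key: running extend(-1) before extend(1) would end elsewhere — order is forced
begin: config: θ0=270°, θ1=90°, e=3
step 1 (extend(1)): config: θ0=270°, θ1=90°, e=3
step 2 (extend(-1)): config: θ0=270°, θ1=90°, e=2
step 3 (extend(-1)): config: θ0=270°, θ1=90°, e=1
uniquely the one of 343 3-step routes that fits.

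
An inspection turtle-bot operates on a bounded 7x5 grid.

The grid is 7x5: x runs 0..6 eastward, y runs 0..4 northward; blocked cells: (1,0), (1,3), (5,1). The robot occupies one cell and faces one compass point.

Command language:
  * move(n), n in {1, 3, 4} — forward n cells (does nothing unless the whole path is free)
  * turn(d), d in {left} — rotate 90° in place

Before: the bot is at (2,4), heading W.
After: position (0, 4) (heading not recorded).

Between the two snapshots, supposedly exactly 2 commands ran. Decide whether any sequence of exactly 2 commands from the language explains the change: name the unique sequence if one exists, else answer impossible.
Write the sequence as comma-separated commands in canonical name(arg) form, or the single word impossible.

move(1), move(1)

initial: at (2,4), heading W
[1] after move(1): at (1,4), heading W
[2] after move(1): at (0,4), heading W
no other 2-command option fits: unique.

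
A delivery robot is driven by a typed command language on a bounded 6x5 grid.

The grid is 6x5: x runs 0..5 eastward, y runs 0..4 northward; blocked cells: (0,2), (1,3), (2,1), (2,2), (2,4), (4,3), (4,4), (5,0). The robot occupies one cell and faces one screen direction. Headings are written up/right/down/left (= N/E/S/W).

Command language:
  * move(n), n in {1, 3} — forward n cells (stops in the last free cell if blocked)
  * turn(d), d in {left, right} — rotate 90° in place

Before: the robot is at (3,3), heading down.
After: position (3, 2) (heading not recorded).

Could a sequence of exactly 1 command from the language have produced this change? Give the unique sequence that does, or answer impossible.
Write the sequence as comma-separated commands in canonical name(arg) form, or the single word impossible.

move(1)

t0: at (3,3), heading down
[1] after move(1): at (3,2), heading down
no other 1-command option fits: unique.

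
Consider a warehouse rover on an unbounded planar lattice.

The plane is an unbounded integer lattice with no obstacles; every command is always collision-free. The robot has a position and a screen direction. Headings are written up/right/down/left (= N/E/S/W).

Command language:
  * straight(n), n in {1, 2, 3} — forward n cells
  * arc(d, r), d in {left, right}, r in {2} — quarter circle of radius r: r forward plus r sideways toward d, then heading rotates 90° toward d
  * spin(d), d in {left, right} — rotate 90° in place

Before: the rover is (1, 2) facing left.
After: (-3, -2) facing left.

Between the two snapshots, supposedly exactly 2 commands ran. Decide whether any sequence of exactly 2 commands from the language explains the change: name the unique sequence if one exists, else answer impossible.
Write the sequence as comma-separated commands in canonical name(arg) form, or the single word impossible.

arc(left, 2), arc(right, 2)

key: still facing W at the end — net rotation zero over 2 steps
start: (1, 2) facing left
t=1 arc(left, 2) ⇒ (-1, 0) facing down
t=2 arc(right, 2) ⇒ (-3, -2) facing left
no rival 2-sequence matches.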